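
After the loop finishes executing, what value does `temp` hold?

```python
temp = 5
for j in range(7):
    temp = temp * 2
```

Let's trace through this code step by step.

Initialize: temp = 5
Entering loop: for j in range(7):
After iteration 1: j = 0, temp = 10
After iteration 2: j = 1, temp = 20
After iteration 3: j = 2, temp = 40
After iteration 4: j = 3, temp = 80
After iteration 5: j = 4, temp = 160
After iteration 6: j = 5, temp = 320
After iteration 7: j = 6, temp = 640
Loop ends.

Final answer: 640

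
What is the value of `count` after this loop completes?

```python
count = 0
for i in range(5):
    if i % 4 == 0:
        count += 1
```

Let's trace through this code step by step.

Initialize: count = 0
Entering loop: for i in range(5):
After iteration 1: i = 0, count = 1
After iteration 2: i = 1, count = 1
After iteration 3: i = 2, count = 1
After iteration 4: i = 3, count = 1
After iteration 5: i = 4, count = 2
Loop ends.

Final answer: 2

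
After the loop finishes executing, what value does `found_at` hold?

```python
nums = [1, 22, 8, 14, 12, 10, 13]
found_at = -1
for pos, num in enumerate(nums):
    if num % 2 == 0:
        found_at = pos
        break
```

Let's trace through this code step by step.

Initialize: nums = [1, 22, 8, 14, 12, 10, 13]
Initialize: found_at = -1
Entering loop: for pos, num in enumerate(nums):
After iteration 1: pos = 0, num = 1, found_at = -1
After iteration 2: pos = 1, num = 22, found_at = 1
Loop ends.

Final answer: 1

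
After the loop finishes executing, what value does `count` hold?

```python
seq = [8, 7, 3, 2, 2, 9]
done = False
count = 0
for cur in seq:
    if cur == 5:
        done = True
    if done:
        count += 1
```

Let's trace through this code step by step.

Initialize: seq = [8, 7, 3, 2, 2, 9]
Initialize: done = False
Initialize: count = 0
Entering loop: for cur in seq:
After iteration 1: cur = 8, count = 0
After iteration 2: cur = 7, count = 0
After iteration 3: cur = 3, count = 0
After iteration 4: cur = 2, count = 0
After iteration 5: cur = 2, count = 0
After iteration 6: cur = 9, count = 0
Loop ends.

Final answer: 0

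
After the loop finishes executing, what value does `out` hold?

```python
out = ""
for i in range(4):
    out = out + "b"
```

Let's trace through this code step by step.

Initialize: out = ''
Entering loop: for i in range(4):
After iteration 1: i = 0, out = 'b'
After iteration 2: i = 1, out = 'bb'
After iteration 3: i = 2, out = 'bbb'
After iteration 4: i = 3, out = 'bbbb'
Loop ends.

Final answer: 'bbbb'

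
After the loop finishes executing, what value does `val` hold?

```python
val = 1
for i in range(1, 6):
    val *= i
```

Let's trace through this code step by step.

Initialize: val = 1
Entering loop: for i in range(1, 6):
After iteration 1: i = 1, val = 1
After iteration 2: i = 2, val = 2
After iteration 3: i = 3, val = 6
After iteration 4: i = 4, val = 24
After iteration 5: i = 5, val = 120
Loop ends.

Final answer: 120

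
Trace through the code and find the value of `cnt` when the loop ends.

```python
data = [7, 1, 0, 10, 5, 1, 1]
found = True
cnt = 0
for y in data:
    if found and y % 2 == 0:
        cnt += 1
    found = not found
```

Let's trace through this code step by step.

Initialize: data = [7, 1, 0, 10, 5, 1, 1]
Initialize: found = True
Initialize: cnt = 0
Entering loop: for y in data:
After iteration 1: y = 7, found = False, cnt = 0
After iteration 2: y = 1, found = True, cnt = 0
After iteration 3: y = 0, found = False, cnt = 1
After iteration 4: y = 10, found = True, cnt = 1
After iteration 5: y = 5, found = False, cnt = 1
After iteration 6: y = 1, found = True, cnt = 1
After iteration 7: y = 1, found = False, cnt = 1
Loop ends.

Final answer: 1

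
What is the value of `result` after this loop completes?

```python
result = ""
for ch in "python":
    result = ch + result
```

Let's trace through this code step by step.

Initialize: result = ''
Entering loop: for ch in "python":
After iteration 1: ch = 'p', result = 'p'
After iteration 2: ch = 'y', result = 'yp'
After iteration 3: ch = 't', result = 'typ'
After iteration 4: ch = 'h', result = 'htyp'
After iteration 5: ch = 'o', result = 'ohtyp'
After iteration 6: ch = 'n', result = 'nohtyp'
Loop ends.

Final answer: 'nohtyp'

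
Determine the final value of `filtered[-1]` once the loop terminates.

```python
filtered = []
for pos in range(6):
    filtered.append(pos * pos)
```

Let's trace through this code step by step.

Initialize: filtered = []
Entering loop: for pos in range(6):
After iteration 1: pos = 0, filtered = [0]
After iteration 2: pos = 1, filtered = [0, 1]
After iteration 3: pos = 2, filtered = [0, 1, 4]
After iteration 4: pos = 3, filtered = [0, 1, 4, 9]
After iteration 5: pos = 4, filtered = [0, 1, 4, 9, 16]
After iteration 6: pos = 5, filtered = [0, 1, 4, 9, 16, 25]
Loop ends.
filtered[-1] = 25

Final answer: 25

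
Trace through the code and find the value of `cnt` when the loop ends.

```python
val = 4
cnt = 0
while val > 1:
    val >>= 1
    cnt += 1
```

Let's trace through this code step by step.

Initialize: val = 4
Initialize: cnt = 0
Entering loop: while val > 1:
After iteration 1: val = 2, cnt = 1
After iteration 2: val = 1, cnt = 2
Loop ends.

Final answer: 2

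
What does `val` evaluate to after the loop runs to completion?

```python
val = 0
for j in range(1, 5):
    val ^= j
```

Let's trace through this code step by step.

Initialize: val = 0
Entering loop: for j in range(1, 5):
After iteration 1: j = 1, val = 1
After iteration 2: j = 2, val = 3
After iteration 3: j = 3, val = 0
After iteration 4: j = 4, val = 4
Loop ends.

Final answer: 4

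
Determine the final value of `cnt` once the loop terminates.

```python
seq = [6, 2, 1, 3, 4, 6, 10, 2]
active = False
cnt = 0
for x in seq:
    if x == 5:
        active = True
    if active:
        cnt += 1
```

Let's trace through this code step by step.

Initialize: seq = [6, 2, 1, 3, 4, 6, 10, 2]
Initialize: active = False
Initialize: cnt = 0
Entering loop: for x in seq:
After iteration 1: x = 6, cnt = 0
After iteration 2: x = 2, cnt = 0
After iteration 3: x = 1, cnt = 0
After iteration 4: x = 3, cnt = 0
After iteration 5: x = 4, cnt = 0
After iteration 6: x = 6, cnt = 0
After iteration 7: x = 10, cnt = 0
After iteration 8: x = 2, cnt = 0
Loop ends.

Final answer: 0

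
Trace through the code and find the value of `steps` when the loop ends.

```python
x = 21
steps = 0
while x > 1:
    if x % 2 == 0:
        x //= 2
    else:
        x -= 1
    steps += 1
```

Let's trace through this code step by step.

Initialize: x = 21
Initialize: steps = 0
Entering loop: while x > 1:
After iteration 1: x = 20, steps = 1
After iteration 2: x = 10, steps = 2
After iteration 3: x = 5, steps = 3
After iteration 4: x = 4, steps = 4
After iteration 5: x = 2, steps = 5
After iteration 6: x = 1, steps = 6
Loop ends.

Final answer: 6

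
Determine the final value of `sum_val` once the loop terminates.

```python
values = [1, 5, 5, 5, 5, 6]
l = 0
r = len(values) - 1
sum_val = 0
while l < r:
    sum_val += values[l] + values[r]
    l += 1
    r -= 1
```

Let's trace through this code step by step.

Initialize: values = [1, 5, 5, 5, 5, 6]
Initialize: l = 0
Initialize: r = 5
Initialize: sum_val = 0
Entering loop: while l < r:
After iteration 1: l = 1, r = 4, sum_val = 7
After iteration 2: l = 2, r = 3, sum_val = 17
After iteration 3: l = 3, r = 2, sum_val = 27
Loop ends.

Final answer: 27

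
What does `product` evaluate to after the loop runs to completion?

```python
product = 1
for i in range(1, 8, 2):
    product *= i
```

Let's trace through this code step by step.

Initialize: product = 1
Entering loop: for i in range(1, 8, 2):
After iteration 1: i = 1, product = 1
After iteration 2: i = 3, product = 3
After iteration 3: i = 5, product = 15
After iteration 4: i = 7, product = 105
Loop ends.

Final answer: 105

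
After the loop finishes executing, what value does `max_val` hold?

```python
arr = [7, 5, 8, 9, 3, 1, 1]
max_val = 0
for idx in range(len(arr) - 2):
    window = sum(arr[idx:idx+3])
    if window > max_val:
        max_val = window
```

Let's trace through this code step by step.

Initialize: arr = [7, 5, 8, 9, 3, 1, 1]
Initialize: max_val = 0
Entering loop: for idx in range(len(arr) - 2):
After iteration 1: idx = 0, max_val = 20, window = 20
After iteration 2: idx = 1, max_val = 22, window = 22
After iteration 3: idx = 2, max_val = 22, window = 20
After iteration 4: idx = 3, max_val = 22, window = 13
After iteration 5: idx = 4, max_val = 22, window = 5
Loop ends.

Final answer: 22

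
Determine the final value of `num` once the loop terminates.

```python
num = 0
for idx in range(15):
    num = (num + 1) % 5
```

Let's trace through this code step by step.

Initialize: num = 0
Entering loop: for idx in range(15):
After iteration 1: idx = 0, num = 1
After iteration 2: idx = 1, num = 2
After iteration 3: idx = 2, num = 3
After iteration 4: idx = 3, num = 4
After iteration 5: idx = 4, num = 0
After iteration 6: idx = 5, num = 1
After iteration 7: idx = 6, num = 2
After iteration 8: idx = 7, num = 3
After iteration 9: idx = 8, num = 4
After iteration 10: idx = 9, num = 0
After iteration 11: idx = 10, num = 1
After iteration 12: idx = 11, num = 2
After iteration 13: idx = 12, num = 3
After iteration 14: idx = 13, num = 4
After iteration 15: idx = 14, num = 0
Loop ends.

Final answer: 0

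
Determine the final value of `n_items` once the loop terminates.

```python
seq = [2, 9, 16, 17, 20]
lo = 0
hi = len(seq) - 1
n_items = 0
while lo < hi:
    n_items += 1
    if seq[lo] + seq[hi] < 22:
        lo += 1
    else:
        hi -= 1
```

Let's trace through this code step by step.

Initialize: seq = [2, 9, 16, 17, 20]
Initialize: lo = 0
Initialize: hi = 4
Initialize: n_items = 0
Entering loop: while lo < hi:
After iteration 1: lo = 0, hi = 3, n_items = 1
After iteration 2: lo = 1, hi = 3, n_items = 2
After iteration 3: lo = 1, hi = 2, n_items = 3
After iteration 4: lo = 1, hi = 1, n_items = 4
Loop ends.

Final answer: 4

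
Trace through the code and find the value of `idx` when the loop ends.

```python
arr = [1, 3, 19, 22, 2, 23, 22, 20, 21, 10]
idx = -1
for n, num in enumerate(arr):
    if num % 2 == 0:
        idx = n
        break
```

Let's trace through this code step by step.

Initialize: arr = [1, 3, 19, 22, 2, 23, 22, 20, 21, 10]
Initialize: idx = -1
Entering loop: for n, num in enumerate(arr):
After iteration 1: n = 0, num = 1, idx = -1
After iteration 2: n = 1, num = 3, idx = -1
After iteration 3: n = 2, num = 19, idx = -1
After iteration 4: n = 3, num = 22, idx = 3
Loop ends.

Final answer: 3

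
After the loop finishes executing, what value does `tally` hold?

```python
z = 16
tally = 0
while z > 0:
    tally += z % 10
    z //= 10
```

Let's trace through this code step by step.

Initialize: z = 16
Initialize: tally = 0
Entering loop: while z > 0:
After iteration 1: z = 1, tally = 6
After iteration 2: z = 0, tally = 7
Loop ends.

Final answer: 7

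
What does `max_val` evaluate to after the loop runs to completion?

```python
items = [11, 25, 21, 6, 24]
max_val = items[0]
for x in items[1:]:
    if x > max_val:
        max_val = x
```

Let's trace through this code step by step.

Initialize: items = [11, 25, 21, 6, 24]
Initialize: max_val = 11
Entering loop: for x in items[1:]:
After iteration 1: x = 25, max_val = 25
After iteration 2: x = 21, max_val = 25
After iteration 3: x = 6, max_val = 25
After iteration 4: x = 24, max_val = 25
Loop ends.

Final answer: 25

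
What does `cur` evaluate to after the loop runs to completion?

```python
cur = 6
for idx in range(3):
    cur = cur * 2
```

Let's trace through this code step by step.

Initialize: cur = 6
Entering loop: for idx in range(3):
After iteration 1: idx = 0, cur = 12
After iteration 2: idx = 1, cur = 24
After iteration 3: idx = 2, cur = 48
Loop ends.

Final answer: 48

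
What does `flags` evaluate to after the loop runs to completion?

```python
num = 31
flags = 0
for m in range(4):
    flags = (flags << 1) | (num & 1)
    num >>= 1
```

Let's trace through this code step by step.

Initialize: num = 31
Initialize: flags = 0
Entering loop: for m in range(4):
After iteration 1: m = 0, num = 15, flags = 1
After iteration 2: m = 1, num = 7, flags = 3
After iteration 3: m = 2, num = 3, flags = 7
After iteration 4: m = 3, num = 1, flags = 15
Loop ends.

Final answer: 15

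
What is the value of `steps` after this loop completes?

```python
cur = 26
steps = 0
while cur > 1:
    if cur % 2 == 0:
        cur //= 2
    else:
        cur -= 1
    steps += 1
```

Let's trace through this code step by step.

Initialize: cur = 26
Initialize: steps = 0
Entering loop: while cur > 1:
After iteration 1: cur = 13, steps = 1
After iteration 2: cur = 12, steps = 2
After iteration 3: cur = 6, steps = 3
After iteration 4: cur = 3, steps = 4
After iteration 5: cur = 2, steps = 5
After iteration 6: cur = 1, steps = 6
Loop ends.

Final answer: 6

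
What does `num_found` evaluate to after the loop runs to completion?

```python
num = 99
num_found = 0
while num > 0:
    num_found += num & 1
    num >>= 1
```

Let's trace through this code step by step.

Initialize: num = 99
Initialize: num_found = 0
Entering loop: while num > 0:
After iteration 1: num = 49, num_found = 1
After iteration 2: num = 24, num_found = 2
After iteration 3: num = 12, num_found = 2
After iteration 4: num = 6, num_found = 2
After iteration 5: num = 3, num_found = 2
After iteration 6: num = 1, num_found = 3
After iteration 7: num = 0, num_found = 4
Loop ends.

Final answer: 4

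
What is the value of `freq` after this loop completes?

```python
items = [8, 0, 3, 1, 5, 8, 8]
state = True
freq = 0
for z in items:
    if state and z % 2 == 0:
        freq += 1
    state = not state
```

Let's trace through this code step by step.

Initialize: items = [8, 0, 3, 1, 5, 8, 8]
Initialize: state = True
Initialize: freq = 0
Entering loop: for z in items:
After iteration 1: z = 8, state = False, freq = 1
After iteration 2: z = 0, state = True, freq = 1
After iteration 3: z = 3, state = False, freq = 1
After iteration 4: z = 1, state = True, freq = 1
After iteration 5: z = 5, state = False, freq = 1
After iteration 6: z = 8, state = True, freq = 1
After iteration 7: z = 8, state = False, freq = 2
Loop ends.

Final answer: 2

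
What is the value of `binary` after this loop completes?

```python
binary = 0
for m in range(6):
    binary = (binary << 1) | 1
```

Let's trace through this code step by step.

Initialize: binary = 0
Entering loop: for m in range(6):
After iteration 1: m = 0, binary = 1
After iteration 2: m = 1, binary = 3
After iteration 3: m = 2, binary = 7
After iteration 4: m = 3, binary = 15
After iteration 5: m = 4, binary = 31
After iteration 6: m = 5, binary = 63
Loop ends.

Final answer: 63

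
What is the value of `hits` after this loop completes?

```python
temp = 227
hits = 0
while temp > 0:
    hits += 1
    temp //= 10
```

Let's trace through this code step by step.

Initialize: temp = 227
Initialize: hits = 0
Entering loop: while temp > 0:
After iteration 1: temp = 22, hits = 1
After iteration 2: temp = 2, hits = 2
After iteration 3: temp = 0, hits = 3
Loop ends.

Final answer: 3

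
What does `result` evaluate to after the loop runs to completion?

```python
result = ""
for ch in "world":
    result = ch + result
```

Let's trace through this code step by step.

Initialize: result = ''
Entering loop: for ch in "world":
After iteration 1: ch = 'w', result = 'w'
After iteration 2: ch = 'o', result = 'ow'
After iteration 3: ch = 'r', result = 'row'
After iteration 4: ch = 'l', result = 'lrow'
After iteration 5: ch = 'd', result = 'dlrow'
Loop ends.

Final answer: 'dlrow'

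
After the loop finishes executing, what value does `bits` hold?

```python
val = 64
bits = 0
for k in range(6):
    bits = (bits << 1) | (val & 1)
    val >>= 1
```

Let's trace through this code step by step.

Initialize: val = 64
Initialize: bits = 0
Entering loop: for k in range(6):
After iteration 1: k = 0, val = 32, bits = 0
After iteration 2: k = 1, val = 16, bits = 0
After iteration 3: k = 2, val = 8, bits = 0
After iteration 4: k = 3, val = 4, bits = 0
After iteration 5: k = 4, val = 2, bits = 0
After iteration 6: k = 5, val = 1, bits = 0
Loop ends.

Final answer: 0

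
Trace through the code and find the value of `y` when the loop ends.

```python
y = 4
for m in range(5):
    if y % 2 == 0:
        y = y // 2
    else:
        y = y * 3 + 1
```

Let's trace through this code step by step.

Initialize: y = 4
Entering loop: for m in range(5):
After iteration 1: m = 0, y = 2
After iteration 2: m = 1, y = 1
After iteration 3: m = 2, y = 4
After iteration 4: m = 3, y = 2
After iteration 5: m = 4, y = 1
Loop ends.

Final answer: 1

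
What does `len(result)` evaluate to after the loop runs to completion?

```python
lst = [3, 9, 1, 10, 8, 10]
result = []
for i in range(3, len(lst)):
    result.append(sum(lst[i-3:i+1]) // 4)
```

Let's trace through this code step by step.

Initialize: lst = [3, 9, 1, 10, 8, 10]
Initialize: result = []
Entering loop: for i in range(3, len(lst)):
After iteration 1: i = 3, result = [5]
After iteration 2: i = 4, result = [5, 7]
After iteration 3: i = 5, result = [5, 7, 7]
Loop ends.
len(result) = 3

Final answer: 3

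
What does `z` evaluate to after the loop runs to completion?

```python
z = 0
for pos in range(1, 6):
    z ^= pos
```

Let's trace through this code step by step.

Initialize: z = 0
Entering loop: for pos in range(1, 6):
After iteration 1: pos = 1, z = 1
After iteration 2: pos = 2, z = 3
After iteration 3: pos = 3, z = 0
After iteration 4: pos = 4, z = 4
After iteration 5: pos = 5, z = 1
Loop ends.

Final answer: 1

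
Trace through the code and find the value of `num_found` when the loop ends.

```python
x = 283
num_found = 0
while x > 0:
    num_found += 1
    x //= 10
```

Let's trace through this code step by step.

Initialize: x = 283
Initialize: num_found = 0
Entering loop: while x > 0:
After iteration 1: x = 28, num_found = 1
After iteration 2: x = 2, num_found = 2
After iteration 3: x = 0, num_found = 3
Loop ends.

Final answer: 3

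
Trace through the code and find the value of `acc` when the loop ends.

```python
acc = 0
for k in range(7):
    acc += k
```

Let's trace through this code step by step.

Initialize: acc = 0
Entering loop: for k in range(7):
After iteration 1: k = 0, acc = 0
After iteration 2: k = 1, acc = 1
After iteration 3: k = 2, acc = 3
After iteration 4: k = 3, acc = 6
After iteration 5: k = 4, acc = 10
After iteration 6: k = 5, acc = 15
After iteration 7: k = 6, acc = 21
Loop ends.

Final answer: 21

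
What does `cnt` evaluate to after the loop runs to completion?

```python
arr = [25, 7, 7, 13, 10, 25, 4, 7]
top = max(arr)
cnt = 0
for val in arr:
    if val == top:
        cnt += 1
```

Let's trace through this code step by step.

Initialize: arr = [25, 7, 7, 13, 10, 25, 4, 7]
Initialize: top = 25
Initialize: cnt = 0
Entering loop: for val in arr:
After iteration 1: val = 25, cnt = 1
After iteration 2: val = 7, cnt = 1
After iteration 3: val = 7, cnt = 1
After iteration 4: val = 13, cnt = 1
After iteration 5: val = 10, cnt = 1
After iteration 6: val = 25, cnt = 2
After iteration 7: val = 4, cnt = 2
After iteration 8: val = 7, cnt = 2
Loop ends.

Final answer: 2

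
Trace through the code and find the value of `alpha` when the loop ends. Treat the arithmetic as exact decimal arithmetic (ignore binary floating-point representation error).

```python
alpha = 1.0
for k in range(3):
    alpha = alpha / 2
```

Let's trace through this code step by step.

Initialize: alpha = 1.0
Entering loop: for k in range(3):
After iteration 1: k = 0, alpha = 0.5
After iteration 2: k = 1, alpha = 0.25
After iteration 3: k = 2, alpha = 0.125
Loop ends.

Final answer: 0.125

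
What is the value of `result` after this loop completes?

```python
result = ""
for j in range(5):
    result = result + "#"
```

Let's trace through this code step by step.

Initialize: result = ''
Entering loop: for j in range(5):
After iteration 1: j = 0, result = '#'
After iteration 2: j = 1, result = '##'
After iteration 3: j = 2, result = '###'
After iteration 4: j = 3, result = '####'
After iteration 5: j = 4, result = '#####'
Loop ends.

Final answer: '#####'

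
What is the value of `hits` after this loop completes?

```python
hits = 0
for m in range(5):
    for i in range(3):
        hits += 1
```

Let's trace through this code step by step.

Initialize: hits = 0
Entering loop: for m in range(5):
After iteration 1: m = 0, hits = 3
After iteration 2: m = 1, hits = 6
After iteration 3: m = 2, hits = 9
After iteration 4: m = 3, hits = 12
After iteration 5: m = 4, hits = 15
Loop ends.

Final answer: 15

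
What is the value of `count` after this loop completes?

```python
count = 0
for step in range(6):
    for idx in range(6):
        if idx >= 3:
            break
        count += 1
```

Let's trace through this code step by step.

Initialize: count = 0
Entering loop: for step in range(6):
After iteration 1: step = 0, count = 3
After iteration 2: step = 1, count = 6
After iteration 3: step = 2, count = 9
After iteration 4: step = 3, count = 12
After iteration 5: step = 4, count = 15
After iteration 6: step = 5, count = 18
Loop ends.

Final answer: 18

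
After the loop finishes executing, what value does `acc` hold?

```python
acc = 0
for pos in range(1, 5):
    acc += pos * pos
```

Let's trace through this code step by step.

Initialize: acc = 0
Entering loop: for pos in range(1, 5):
After iteration 1: pos = 1, acc = 1
After iteration 2: pos = 2, acc = 5
After iteration 3: pos = 3, acc = 14
After iteration 4: pos = 4, acc = 30
Loop ends.

Final answer: 30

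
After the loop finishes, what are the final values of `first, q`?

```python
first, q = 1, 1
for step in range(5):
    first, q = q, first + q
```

Let's trace through this code step by step.

Initialize: first = 1
Initialize: q = 1
Entering loop: for step in range(5):
After iteration 1: step = 0, first = 1, q = 2
After iteration 2: step = 1, first = 2, q = 3
After iteration 3: step = 2, first = 3, q = 5
After iteration 4: step = 3, first = 5, q = 8
After iteration 5: step = 4, first = 8, q = 13
Loop ends.

Final answer: 8, 13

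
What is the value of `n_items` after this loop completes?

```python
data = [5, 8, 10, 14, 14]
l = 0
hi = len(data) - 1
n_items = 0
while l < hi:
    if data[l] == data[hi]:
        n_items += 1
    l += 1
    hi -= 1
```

Let's trace through this code step by step.

Initialize: data = [5, 8, 10, 14, 14]
Initialize: l = 0
Initialize: hi = 4
Initialize: n_items = 0
Entering loop: while l < hi:
After iteration 1: l = 1, hi = 3, n_items = 0
After iteration 2: l = 2, hi = 2, n_items = 0
Loop ends.

Final answer: 0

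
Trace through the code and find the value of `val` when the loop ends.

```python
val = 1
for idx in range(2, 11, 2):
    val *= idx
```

Let's trace through this code step by step.

Initialize: val = 1
Entering loop: for idx in range(2, 11, 2):
After iteration 1: idx = 2, val = 2
After iteration 2: idx = 4, val = 8
After iteration 3: idx = 6, val = 48
After iteration 4: idx = 8, val = 384
After iteration 5: idx = 10, val = 3840
Loop ends.

Final answer: 3840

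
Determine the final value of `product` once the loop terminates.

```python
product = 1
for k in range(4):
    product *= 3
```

Let's trace through this code step by step.

Initialize: product = 1
Entering loop: for k in range(4):
After iteration 1: k = 0, product = 3
After iteration 2: k = 1, product = 9
After iteration 3: k = 2, product = 27
After iteration 4: k = 3, product = 81
Loop ends.

Final answer: 81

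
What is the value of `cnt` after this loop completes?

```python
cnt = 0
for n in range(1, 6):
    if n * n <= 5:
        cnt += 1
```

Let's trace through this code step by step.

Initialize: cnt = 0
Entering loop: for n in range(1, 6):
After iteration 1: n = 1, cnt = 1
After iteration 2: n = 2, cnt = 2
After iteration 3: n = 3, cnt = 2
After iteration 4: n = 4, cnt = 2
After iteration 5: n = 5, cnt = 2
Loop ends.

Final answer: 2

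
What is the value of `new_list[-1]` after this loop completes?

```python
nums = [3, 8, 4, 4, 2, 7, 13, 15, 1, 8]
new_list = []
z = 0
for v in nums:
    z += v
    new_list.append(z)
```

Let's trace through this code step by step.

Initialize: nums = [3, 8, 4, 4, 2, 7, 13, 15, 1, 8]
Initialize: new_list = []
Initialize: z = 0
Entering loop: for v in nums:
After iteration 1: v = 3, new_list = [3], z = 3
After iteration 2: v = 8, new_list = [3, 11], z = 11
After iteration 3: v = 4, new_list = [3, 11, 15], z = 15
After iteration 4: v = 4, new_list = [3, 11, 15, 19], z = 19
After iteration 5: v = 2, new_list = [3, 11, 15, 19, 21], z = 21
After iteration 6: v = 7, new_list = [3, 11, 15, 19, 21, 28], z = 28
After iteration 7: v = 13, new_list = [3, 11, 15, 19, 21, 28, 41], z = 41
After iteration 8: v = 15, new_list = [3, 11, 15, 19, 21, 28, 41, 56], z = 56
After iteration 9: v = 1, new_list = [3, 11, 15, 19, 21, 28, 41, 56, 57], z = 57
After iteration 10: v = 8, new_list = [3, 11, 15, 19, 21, 28, 41, 56, 57, 65], z = 65
Loop ends.
new_list[-1] = 65

Final answer: 65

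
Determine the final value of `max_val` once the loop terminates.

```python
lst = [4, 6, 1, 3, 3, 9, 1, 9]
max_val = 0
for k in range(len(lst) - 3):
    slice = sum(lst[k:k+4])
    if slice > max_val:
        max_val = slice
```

Let's trace through this code step by step.

Initialize: lst = [4, 6, 1, 3, 3, 9, 1, 9]
Initialize: max_val = 0
Entering loop: for k in range(len(lst) - 3):
After iteration 1: k = 0, max_val = 14, slice = 14
After iteration 2: k = 1, max_val = 14, slice = 13
After iteration 3: k = 2, max_val = 16, slice = 16
After iteration 4: k = 3, max_val = 16, slice = 16
After iteration 5: k = 4, max_val = 22, slice = 22
Loop ends.

Final answer: 22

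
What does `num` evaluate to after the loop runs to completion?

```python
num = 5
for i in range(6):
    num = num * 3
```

Let's trace through this code step by step.

Initialize: num = 5
Entering loop: for i in range(6):
After iteration 1: i = 0, num = 15
After iteration 2: i = 1, num = 45
After iteration 3: i = 2, num = 135
After iteration 4: i = 3, num = 405
After iteration 5: i = 4, num = 1215
After iteration 6: i = 5, num = 3645
Loop ends.

Final answer: 3645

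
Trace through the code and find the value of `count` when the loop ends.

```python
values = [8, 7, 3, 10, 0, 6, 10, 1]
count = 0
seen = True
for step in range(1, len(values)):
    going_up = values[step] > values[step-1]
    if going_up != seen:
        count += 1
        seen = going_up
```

Let's trace through this code step by step.

Initialize: values = [8, 7, 3, 10, 0, 6, 10, 1]
Initialize: count = 0
Initialize: seen = True
Entering loop: for step in range(1, len(values)):
After iteration 1: step = 1, count = 1, seen = False, going_up = False
After iteration 2: step = 2, count = 1, seen = False, going_up = False
After iteration 3: step = 3, count = 2, seen = True, going_up = True
After iteration 4: step = 4, count = 3, seen = False, going_up = False
After iteration 5: step = 5, count = 4, seen = True, going_up = True
After iteration 6: step = 6, count = 4, seen = True, going_up = True
After iteration 7: step = 7, count = 5, seen = False, going_up = False
Loop ends.

Final answer: 5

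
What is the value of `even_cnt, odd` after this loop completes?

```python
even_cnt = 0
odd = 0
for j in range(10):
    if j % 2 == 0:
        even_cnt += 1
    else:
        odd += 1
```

Let's trace through this code step by step.

Initialize: even_cnt = 0
Initialize: odd = 0
Entering loop: for j in range(10):
After iteration 1: j = 0, even_cnt = 1, odd = 0
After iteration 2: j = 1, even_cnt = 1, odd = 1
After iteration 3: j = 2, even_cnt = 2, odd = 1
After iteration 4: j = 3, even_cnt = 2, odd = 2
After iteration 5: j = 4, even_cnt = 3, odd = 2
After iteration 6: j = 5, even_cnt = 3, odd = 3
After iteration 7: j = 6, even_cnt = 4, odd = 3
After iteration 8: j = 7, even_cnt = 4, odd = 4
After iteration 9: j = 8, even_cnt = 5, odd = 4
After iteration 10: j = 9, even_cnt = 5, odd = 5
Loop ends.

Final answer: 5, 5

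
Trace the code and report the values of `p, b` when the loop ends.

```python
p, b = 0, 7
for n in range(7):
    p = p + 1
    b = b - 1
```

Let's trace through this code step by step.

Initialize: p = 0
Initialize: b = 7
Entering loop: for n in range(7):
After iteration 1: n = 0, p = 1, b = 6
After iteration 2: n = 1, p = 2, b = 5
After iteration 3: n = 2, p = 3, b = 4
After iteration 4: n = 3, p = 4, b = 3
After iteration 5: n = 4, p = 5, b = 2
After iteration 6: n = 5, p = 6, b = 1
After iteration 7: n = 6, p = 7, b = 0
Loop ends.

Final answer: 7, 0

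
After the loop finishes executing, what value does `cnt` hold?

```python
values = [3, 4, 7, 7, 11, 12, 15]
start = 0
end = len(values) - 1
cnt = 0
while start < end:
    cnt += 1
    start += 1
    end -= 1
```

Let's trace through this code step by step.

Initialize: values = [3, 4, 7, 7, 11, 12, 15]
Initialize: start = 0
Initialize: end = 6
Initialize: cnt = 0
Entering loop: while start < end:
After iteration 1: start = 1, end = 5, cnt = 1
After iteration 2: start = 2, end = 4, cnt = 2
After iteration 3: start = 3, end = 3, cnt = 3
Loop ends.

Final answer: 3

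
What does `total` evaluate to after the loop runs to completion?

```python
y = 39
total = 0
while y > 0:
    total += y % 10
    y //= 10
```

Let's trace through this code step by step.

Initialize: y = 39
Initialize: total = 0
Entering loop: while y > 0:
After iteration 1: y = 3, total = 9
After iteration 2: y = 0, total = 12
Loop ends.

Final answer: 12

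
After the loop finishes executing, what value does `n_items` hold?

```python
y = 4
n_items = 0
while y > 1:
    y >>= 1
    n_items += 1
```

Let's trace through this code step by step.

Initialize: y = 4
Initialize: n_items = 0
Entering loop: while y > 1:
After iteration 1: y = 2, n_items = 1
After iteration 2: y = 1, n_items = 2
Loop ends.

Final answer: 2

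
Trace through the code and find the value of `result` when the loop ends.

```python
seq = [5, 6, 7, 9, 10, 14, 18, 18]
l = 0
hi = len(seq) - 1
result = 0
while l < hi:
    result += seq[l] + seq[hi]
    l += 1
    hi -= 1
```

Let's trace through this code step by step.

Initialize: seq = [5, 6, 7, 9, 10, 14, 18, 18]
Initialize: l = 0
Initialize: hi = 7
Initialize: result = 0
Entering loop: while l < hi:
After iteration 1: l = 1, hi = 6, result = 23
After iteration 2: l = 2, hi = 5, result = 47
After iteration 3: l = 3, hi = 4, result = 68
After iteration 4: l = 4, hi = 3, result = 87
Loop ends.

Final answer: 87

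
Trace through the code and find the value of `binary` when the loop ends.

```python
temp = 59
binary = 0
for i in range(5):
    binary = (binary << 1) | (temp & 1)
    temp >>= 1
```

Let's trace through this code step by step.

Initialize: temp = 59
Initialize: binary = 0
Entering loop: for i in range(5):
After iteration 1: i = 0, temp = 29, binary = 1
After iteration 2: i = 1, temp = 14, binary = 3
After iteration 3: i = 2, temp = 7, binary = 6
After iteration 4: i = 3, temp = 3, binary = 13
After iteration 5: i = 4, temp = 1, binary = 27
Loop ends.

Final answer: 27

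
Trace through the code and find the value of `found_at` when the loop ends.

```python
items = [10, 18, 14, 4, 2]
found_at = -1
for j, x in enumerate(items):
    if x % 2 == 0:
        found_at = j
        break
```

Let's trace through this code step by step.

Initialize: items = [10, 18, 14, 4, 2]
Initialize: found_at = -1
Entering loop: for j, x in enumerate(items):
After iteration 1: j = 0, x = 10, found_at = 0
Loop ends.

Final answer: 0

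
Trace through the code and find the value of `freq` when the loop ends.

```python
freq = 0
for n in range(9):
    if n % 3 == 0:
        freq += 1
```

Let's trace through this code step by step.

Initialize: freq = 0
Entering loop: for n in range(9):
After iteration 1: n = 0, freq = 1
After iteration 2: n = 1, freq = 1
After iteration 3: n = 2, freq = 1
After iteration 4: n = 3, freq = 2
After iteration 5: n = 4, freq = 2
After iteration 6: n = 5, freq = 2
After iteration 7: n = 6, freq = 3
After iteration 8: n = 7, freq = 3
After iteration 9: n = 8, freq = 3
Loop ends.

Final answer: 3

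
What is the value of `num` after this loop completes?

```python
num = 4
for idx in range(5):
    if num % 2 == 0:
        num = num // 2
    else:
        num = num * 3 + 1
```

Let's trace through this code step by step.

Initialize: num = 4
Entering loop: for idx in range(5):
After iteration 1: idx = 0, num = 2
After iteration 2: idx = 1, num = 1
After iteration 3: idx = 2, num = 4
After iteration 4: idx = 3, num = 2
After iteration 5: idx = 4, num = 1
Loop ends.

Final answer: 1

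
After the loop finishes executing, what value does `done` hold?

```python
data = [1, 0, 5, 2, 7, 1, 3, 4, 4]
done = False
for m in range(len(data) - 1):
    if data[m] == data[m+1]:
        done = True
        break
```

Let's trace through this code step by step.

Initialize: data = [1, 0, 5, 2, 7, 1, 3, 4, 4]
Initialize: done = False
Entering loop: for m in range(len(data) - 1):
After iteration 1: m = 0, done = False
After iteration 2: m = 1, done = False
After iteration 3: m = 2, done = False
After iteration 4: m = 3, done = False
After iteration 5: m = 4, done = False
After iteration 6: m = 5, done = False
After iteration 7: m = 6, done = False
After iteration 8: m = 7, done = True
Loop ends.

Final answer: True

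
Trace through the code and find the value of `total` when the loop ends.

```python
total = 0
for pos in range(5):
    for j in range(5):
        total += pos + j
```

Let's trace through this code step by step.

Initialize: total = 0
Entering loop: for pos in range(5):
After iteration 1: pos = 0, total = 10
After iteration 2: pos = 1, total = 25
After iteration 3: pos = 2, total = 45
After iteration 4: pos = 3, total = 70
After iteration 5: pos = 4, total = 100
Loop ends.

Final answer: 100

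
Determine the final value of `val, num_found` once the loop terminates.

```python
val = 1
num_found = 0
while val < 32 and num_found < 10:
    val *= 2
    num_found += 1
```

Let's trace through this code step by step.

Initialize: val = 1
Initialize: num_found = 0
Entering loop: while val < 32 and num_found < 10:
After iteration 1: val = 2, num_found = 1
After iteration 2: val = 4, num_found = 2
After iteration 3: val = 8, num_found = 3
After iteration 4: val = 16, num_found = 4
After iteration 5: val = 32, num_found = 5
Loop ends.

Final answer: 32, 5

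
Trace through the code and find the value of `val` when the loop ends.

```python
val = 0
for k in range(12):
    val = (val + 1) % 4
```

Let's trace through this code step by step.

Initialize: val = 0
Entering loop: for k in range(12):
After iteration 1: k = 0, val = 1
After iteration 2: k = 1, val = 2
After iteration 3: k = 2, val = 3
After iteration 4: k = 3, val = 0
After iteration 5: k = 4, val = 1
After iteration 6: k = 5, val = 2
After iteration 7: k = 6, val = 3
After iteration 8: k = 7, val = 0
After iteration 9: k = 8, val = 1
After iteration 10: k = 9, val = 2
After iteration 11: k = 10, val = 3
After iteration 12: k = 11, val = 0
Loop ends.

Final answer: 0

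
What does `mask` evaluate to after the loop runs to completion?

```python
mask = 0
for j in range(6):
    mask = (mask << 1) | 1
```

Let's trace through this code step by step.

Initialize: mask = 0
Entering loop: for j in range(6):
After iteration 1: j = 0, mask = 1
After iteration 2: j = 1, mask = 3
After iteration 3: j = 2, mask = 7
After iteration 4: j = 3, mask = 15
After iteration 5: j = 4, mask = 31
After iteration 6: j = 5, mask = 63
Loop ends.

Final answer: 63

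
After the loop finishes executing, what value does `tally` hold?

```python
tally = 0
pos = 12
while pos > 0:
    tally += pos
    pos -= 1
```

Let's trace through this code step by step.

Initialize: tally = 0
Initialize: pos = 12
Entering loop: while pos > 0:
After iteration 1: tally = 12, pos = 11
After iteration 2: tally = 23, pos = 10
After iteration 3: tally = 33, pos = 9
After iteration 4: tally = 42, pos = 8
After iteration 5: tally = 50, pos = 7
After iteration 6: tally = 57, pos = 6
After iteration 7: tally = 63, pos = 5
After iteration 8: tally = 68, pos = 4
After iteration 9: tally = 72, pos = 3
After iteration 10: tally = 75, pos = 2
After iteration 11: tally = 77, pos = 1
After iteration 12: tally = 78, pos = 0
Loop ends.

Final answer: 78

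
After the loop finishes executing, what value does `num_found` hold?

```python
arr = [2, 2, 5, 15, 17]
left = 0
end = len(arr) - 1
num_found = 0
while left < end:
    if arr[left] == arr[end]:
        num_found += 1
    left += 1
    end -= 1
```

Let's trace through this code step by step.

Initialize: arr = [2, 2, 5, 15, 17]
Initialize: left = 0
Initialize: end = 4
Initialize: num_found = 0
Entering loop: while left < end:
After iteration 1: left = 1, end = 3, num_found = 0
After iteration 2: left = 2, end = 2, num_found = 0
Loop ends.

Final answer: 0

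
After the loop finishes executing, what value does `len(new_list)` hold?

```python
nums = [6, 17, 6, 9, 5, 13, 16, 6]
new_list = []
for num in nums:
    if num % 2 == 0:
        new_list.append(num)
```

Let's trace through this code step by step.

Initialize: nums = [6, 17, 6, 9, 5, 13, 16, 6]
Initialize: new_list = []
Entering loop: for num in nums:
After iteration 1: num = 6, new_list = [6]
After iteration 2: num = 17, new_list = [6]
After iteration 3: num = 6, new_list = [6, 6]
After iteration 4: num = 9, new_list = [6, 6]
After iteration 5: num = 5, new_list = [6, 6]
After iteration 6: num = 13, new_list = [6, 6]
After iteration 7: num = 16, new_list = [6, 6, 16]
After iteration 8: num = 6, new_list = [6, 6, 16, 6]
Loop ends.
len(new_list) = 4

Final answer: 4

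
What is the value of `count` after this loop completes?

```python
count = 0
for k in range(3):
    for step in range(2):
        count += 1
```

Let's trace through this code step by step.

Initialize: count = 0
Entering loop: for k in range(3):
After iteration 1: k = 0, count = 2
After iteration 2: k = 1, count = 4
After iteration 3: k = 2, count = 6
Loop ends.

Final answer: 6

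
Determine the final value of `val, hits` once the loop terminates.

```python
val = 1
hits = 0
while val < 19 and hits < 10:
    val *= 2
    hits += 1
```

Let's trace through this code step by step.

Initialize: val = 1
Initialize: hits = 0
Entering loop: while val < 19 and hits < 10:
After iteration 1: val = 2, hits = 1
After iteration 2: val = 4, hits = 2
After iteration 3: val = 8, hits = 3
After iteration 4: val = 16, hits = 4
After iteration 5: val = 32, hits = 5
Loop ends.

Final answer: 32, 5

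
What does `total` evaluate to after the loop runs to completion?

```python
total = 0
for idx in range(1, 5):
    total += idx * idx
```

Let's trace through this code step by step.

Initialize: total = 0
Entering loop: for idx in range(1, 5):
After iteration 1: idx = 1, total = 1
After iteration 2: idx = 2, total = 5
After iteration 3: idx = 3, total = 14
After iteration 4: idx = 4, total = 30
Loop ends.

Final answer: 30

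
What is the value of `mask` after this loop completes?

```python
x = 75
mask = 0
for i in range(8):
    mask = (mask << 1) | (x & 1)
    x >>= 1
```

Let's trace through this code step by step.

Initialize: x = 75
Initialize: mask = 0
Entering loop: for i in range(8):
After iteration 1: i = 0, x = 37, mask = 1
After iteration 2: i = 1, x = 18, mask = 3
After iteration 3: i = 2, x = 9, mask = 6
After iteration 4: i = 3, x = 4, mask = 13
After iteration 5: i = 4, x = 2, mask = 26
After iteration 6: i = 5, x = 1, mask = 52
After iteration 7: i = 6, x = 0, mask = 105
After iteration 8: i = 7, x = 0, mask = 210
Loop ends.

Final answer: 210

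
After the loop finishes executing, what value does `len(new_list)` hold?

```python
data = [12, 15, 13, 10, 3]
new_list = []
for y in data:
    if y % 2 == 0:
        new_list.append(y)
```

Let's trace through this code step by step.

Initialize: data = [12, 15, 13, 10, 3]
Initialize: new_list = []
Entering loop: for y in data:
After iteration 1: y = 12, new_list = [12]
After iteration 2: y = 15, new_list = [12]
After iteration 3: y = 13, new_list = [12]
After iteration 4: y = 10, new_list = [12, 10]
After iteration 5: y = 3, new_list = [12, 10]
Loop ends.
len(new_list) = 2

Final answer: 2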